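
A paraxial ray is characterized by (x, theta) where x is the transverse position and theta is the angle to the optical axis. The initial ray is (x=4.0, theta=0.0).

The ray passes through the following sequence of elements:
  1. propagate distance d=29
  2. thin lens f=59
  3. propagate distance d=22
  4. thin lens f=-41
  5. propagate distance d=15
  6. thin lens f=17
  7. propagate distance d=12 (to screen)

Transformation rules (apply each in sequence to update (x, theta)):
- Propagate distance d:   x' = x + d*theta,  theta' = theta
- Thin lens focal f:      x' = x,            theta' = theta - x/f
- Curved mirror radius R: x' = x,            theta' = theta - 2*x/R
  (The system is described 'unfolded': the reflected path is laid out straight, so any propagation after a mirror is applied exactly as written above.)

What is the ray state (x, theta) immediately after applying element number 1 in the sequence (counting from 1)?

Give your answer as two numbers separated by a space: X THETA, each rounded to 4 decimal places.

Initial: x=4.0000 theta=0.0000
After 1 (propagate distance d=29): x=4.0000 theta=0.0000
Rounded to 4 decimal places: x = 4.0000, theta = 0.0000

Answer: 4.0000 0.0000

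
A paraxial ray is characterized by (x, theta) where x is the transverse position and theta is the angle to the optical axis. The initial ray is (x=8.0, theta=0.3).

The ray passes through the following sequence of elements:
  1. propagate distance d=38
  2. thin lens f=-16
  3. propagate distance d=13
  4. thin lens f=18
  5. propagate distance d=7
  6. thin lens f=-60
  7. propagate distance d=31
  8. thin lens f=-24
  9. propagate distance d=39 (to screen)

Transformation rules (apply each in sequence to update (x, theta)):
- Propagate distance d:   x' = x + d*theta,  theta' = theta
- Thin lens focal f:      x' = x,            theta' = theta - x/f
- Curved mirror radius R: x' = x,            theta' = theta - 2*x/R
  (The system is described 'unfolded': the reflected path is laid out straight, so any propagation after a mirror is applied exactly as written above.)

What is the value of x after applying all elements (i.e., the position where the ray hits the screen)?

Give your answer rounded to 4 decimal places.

Answer: 80.4251

Derivation:
Initial: x=8.0000 theta=0.3000
After 1 (propagate distance d=38): x=19.4000 theta=0.3000
After 2 (thin lens f=-16): x=19.4000 theta=1.5125
After 3 (propagate distance d=13): x=39.0625 theta=1.5125
After 4 (thin lens f=18): x=39.0625 theta=-947/1440 (≈-0.6576)
After 5 (propagate distance d=7): x=49621/1440 (≈34.4590) theta=-947/1440 (≈-0.6576)
After 6 (thin lens f=-60): x=49621/1440 (≈34.4590) theta=-7199/86400 (≈-0.0833)
After 7 (propagate distance d=31): x=2754091/86400 (≈31.8761) theta=-7199/86400 (≈-0.0833)
After 8 (thin lens f=-24): x=2754091/86400 (≈31.8761) theta=516263/414720 (≈1.2448)
After 9 (propagate distance d=39 (to screen)): x=6176647/76800 (≈80.4251) theta=516263/414720 (≈1.2448)
Rounded to 4 decimal places: x = 80.4251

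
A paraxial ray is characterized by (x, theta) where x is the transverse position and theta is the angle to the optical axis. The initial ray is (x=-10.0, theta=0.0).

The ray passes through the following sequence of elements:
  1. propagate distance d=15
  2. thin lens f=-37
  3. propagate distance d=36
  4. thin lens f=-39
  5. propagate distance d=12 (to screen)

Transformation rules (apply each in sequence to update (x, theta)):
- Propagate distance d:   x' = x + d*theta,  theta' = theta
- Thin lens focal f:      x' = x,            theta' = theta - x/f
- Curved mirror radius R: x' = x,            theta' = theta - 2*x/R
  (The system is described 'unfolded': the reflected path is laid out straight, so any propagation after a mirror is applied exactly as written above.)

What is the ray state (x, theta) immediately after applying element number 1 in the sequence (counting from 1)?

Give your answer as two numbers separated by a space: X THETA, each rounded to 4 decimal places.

Answer: -10.0000 0.0000

Derivation:
Initial: x=-10.0000 theta=0.0000
After 1 (propagate distance d=15): x=-10.0000 theta=0.0000
Rounded to 4 decimal places: x = -10.0000, theta = 0.0000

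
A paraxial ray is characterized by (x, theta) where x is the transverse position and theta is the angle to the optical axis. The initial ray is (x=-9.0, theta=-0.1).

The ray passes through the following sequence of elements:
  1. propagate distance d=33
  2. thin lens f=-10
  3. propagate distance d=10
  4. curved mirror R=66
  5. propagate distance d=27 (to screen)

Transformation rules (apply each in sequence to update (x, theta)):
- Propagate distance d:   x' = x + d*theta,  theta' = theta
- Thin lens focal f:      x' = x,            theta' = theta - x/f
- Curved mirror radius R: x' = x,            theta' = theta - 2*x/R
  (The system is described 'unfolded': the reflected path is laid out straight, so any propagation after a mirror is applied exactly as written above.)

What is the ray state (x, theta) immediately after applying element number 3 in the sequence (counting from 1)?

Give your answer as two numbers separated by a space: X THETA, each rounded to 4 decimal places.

Answer: -25.6000 -1.3300

Derivation:
Initial: x=-9.0000 theta=-0.1000
After 1 (propagate distance d=33): x=-12.3000 theta=-0.1000
After 2 (thin lens f=-10): x=-12.3000 theta=-1.3300
After 3 (propagate distance d=10): x=-25.6000 theta=-1.3300
Rounded to 4 decimal places: x = -25.6000, theta = -1.3300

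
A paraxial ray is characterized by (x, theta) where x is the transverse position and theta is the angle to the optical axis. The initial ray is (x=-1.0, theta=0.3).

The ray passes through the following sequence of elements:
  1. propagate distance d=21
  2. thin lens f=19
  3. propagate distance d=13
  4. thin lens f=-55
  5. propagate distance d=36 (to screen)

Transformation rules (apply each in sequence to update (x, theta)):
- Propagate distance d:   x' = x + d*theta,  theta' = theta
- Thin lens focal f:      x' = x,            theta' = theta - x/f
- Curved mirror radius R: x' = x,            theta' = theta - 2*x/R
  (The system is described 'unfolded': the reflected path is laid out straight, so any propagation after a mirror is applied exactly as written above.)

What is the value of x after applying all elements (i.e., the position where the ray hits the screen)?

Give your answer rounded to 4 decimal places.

Answer: 9.9798

Derivation:
Initial: x=-1.0000 theta=0.3000
After 1 (propagate distance d=21): x=5.3000 theta=0.3000
After 2 (thin lens f=19): x=5.3000 theta=2/95 (≈0.0211)
After 3 (propagate distance d=13): x=1059/190 (≈5.5737) theta=2/95 (≈0.0211)
After 4 (thin lens f=-55): x=1059/190 (≈5.5737) theta=1279/10450 (≈0.1224)
After 5 (propagate distance d=36 (to screen)): x=104289/10450 (≈9.9798) theta=1279/10450 (≈0.1224)
Rounded to 4 decimal places: x = 9.9798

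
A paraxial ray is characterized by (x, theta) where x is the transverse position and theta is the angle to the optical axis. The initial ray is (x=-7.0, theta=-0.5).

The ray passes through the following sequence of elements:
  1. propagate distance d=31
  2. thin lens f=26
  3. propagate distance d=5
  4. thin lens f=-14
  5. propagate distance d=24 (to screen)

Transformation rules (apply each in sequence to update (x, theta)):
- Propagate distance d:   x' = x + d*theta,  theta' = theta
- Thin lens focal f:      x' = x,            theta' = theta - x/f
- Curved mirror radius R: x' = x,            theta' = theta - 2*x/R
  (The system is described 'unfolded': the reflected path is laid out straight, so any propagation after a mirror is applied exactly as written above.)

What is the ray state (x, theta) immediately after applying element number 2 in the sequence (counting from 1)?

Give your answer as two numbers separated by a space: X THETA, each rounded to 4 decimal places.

Answer: -22.5000 0.3654

Derivation:
Initial: x=-7.0000 theta=-0.5000
After 1 (propagate distance d=31): x=-22.5000 theta=-0.5000
After 2 (thin lens f=26): x=-22.5000 theta=19/52 (≈0.3654)
Rounded to 4 decimal places: x = -22.5000, theta = 0.3654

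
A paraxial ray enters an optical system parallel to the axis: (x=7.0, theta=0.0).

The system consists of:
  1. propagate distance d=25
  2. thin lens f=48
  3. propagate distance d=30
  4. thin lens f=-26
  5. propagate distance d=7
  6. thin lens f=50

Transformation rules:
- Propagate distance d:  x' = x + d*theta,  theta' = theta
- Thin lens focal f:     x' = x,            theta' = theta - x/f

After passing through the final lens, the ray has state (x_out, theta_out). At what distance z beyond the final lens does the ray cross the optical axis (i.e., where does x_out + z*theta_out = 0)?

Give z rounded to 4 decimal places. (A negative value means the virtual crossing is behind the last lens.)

Initial: x=7.0000 theta=0.0000
After 1 (propagate distance d=25): x=7.0000 theta=0.0000
After 2 (thin lens f=48): x=7.0000 theta=-7/48 (≈-0.1458)
After 3 (propagate distance d=30): x=2.6250 theta=-7/48 (≈-0.1458)
After 4 (thin lens f=-26): x=2.6250 theta=-7/156 (≈-0.0449)
After 5 (propagate distance d=7): x=721/312 (≈2.3109) theta=-7/156 (≈-0.0449)
After 6 (thin lens f=50): x=721/312 (≈2.3109) theta=-1421/15600 (≈-0.0911)
z_focus = -x_out/theta_out = -(721/312)/(-1421/15600) = 5150/203 ≈ 25.3695
Rounded to 4 decimal places: z = 25.3695

Answer: 25.3695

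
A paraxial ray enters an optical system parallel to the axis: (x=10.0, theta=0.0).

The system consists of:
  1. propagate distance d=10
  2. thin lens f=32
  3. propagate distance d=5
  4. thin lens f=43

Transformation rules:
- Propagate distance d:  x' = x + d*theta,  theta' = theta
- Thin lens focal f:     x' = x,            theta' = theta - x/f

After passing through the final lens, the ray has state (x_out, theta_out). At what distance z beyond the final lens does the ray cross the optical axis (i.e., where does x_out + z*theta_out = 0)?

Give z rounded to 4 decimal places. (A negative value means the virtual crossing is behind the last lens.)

Initial: x=10.0000 theta=0.0000
After 1 (propagate distance d=10): x=10.0000 theta=0.0000
After 2 (thin lens f=32): x=10.0000 theta=-0.3125
After 3 (propagate distance d=5): x=8.4375 theta=-0.3125
After 4 (thin lens f=43): x=8.4375 theta=-175/344 (≈-0.5087)
z_focus = -x_out/theta_out = -(8.4375)/(-175/344) = 1161/70 ≈ 16.5857
Rounded to 4 decimal places: z = 16.5857

Answer: 16.5857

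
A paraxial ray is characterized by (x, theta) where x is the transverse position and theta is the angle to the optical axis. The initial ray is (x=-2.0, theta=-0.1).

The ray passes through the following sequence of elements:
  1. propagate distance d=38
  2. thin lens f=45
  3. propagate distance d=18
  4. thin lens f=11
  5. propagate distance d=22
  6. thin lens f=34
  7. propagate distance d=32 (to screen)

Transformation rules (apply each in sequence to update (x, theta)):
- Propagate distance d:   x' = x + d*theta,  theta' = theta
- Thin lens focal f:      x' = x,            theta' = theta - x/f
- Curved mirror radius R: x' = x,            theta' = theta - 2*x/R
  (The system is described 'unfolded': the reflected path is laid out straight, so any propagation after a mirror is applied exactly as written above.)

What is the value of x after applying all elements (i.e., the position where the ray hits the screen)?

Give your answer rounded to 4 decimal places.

Answer: 16.6324

Derivation:
Initial: x=-2.0000 theta=-0.1000
After 1 (propagate distance d=38): x=-5.8000 theta=-0.1000
After 2 (thin lens f=45): x=-5.8000 theta=13/450 (≈0.0289)
After 3 (propagate distance d=18): x=-5.2800 theta=13/450 (≈0.0289)
After 4 (thin lens f=11): x=-5.2800 theta=229/450 (≈0.5089)
After 5 (propagate distance d=22): x=1331/225 (≈5.9156) theta=229/450 (≈0.5089)
After 6 (thin lens f=34): x=1331/225 (≈5.9156) theta=427/1275 (≈0.3349)
After 7 (propagate distance d=32 (to screen)): x=63619/3825 (≈16.6324) theta=427/1275 (≈0.3349)
Rounded to 4 decimal places: x = 16.6324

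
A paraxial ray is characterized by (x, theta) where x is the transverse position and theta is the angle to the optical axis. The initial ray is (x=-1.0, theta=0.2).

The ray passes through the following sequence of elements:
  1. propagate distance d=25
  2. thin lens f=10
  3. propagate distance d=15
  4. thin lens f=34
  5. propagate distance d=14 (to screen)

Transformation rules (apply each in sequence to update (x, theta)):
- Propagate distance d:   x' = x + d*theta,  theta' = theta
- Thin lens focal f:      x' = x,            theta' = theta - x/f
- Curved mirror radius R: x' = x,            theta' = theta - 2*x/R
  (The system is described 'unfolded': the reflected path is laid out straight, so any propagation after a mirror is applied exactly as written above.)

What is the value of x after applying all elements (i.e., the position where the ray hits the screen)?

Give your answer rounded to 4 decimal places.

Initial: x=-1.0000 theta=0.2000
After 1 (propagate distance d=25): x=4.0000 theta=0.2000
After 2 (thin lens f=10): x=4.0000 theta=-0.2000
After 3 (propagate distance d=15): x=1.0000 theta=-0.2000
After 4 (thin lens f=34): x=1.0000 theta=-39/170 (≈-0.2294)
After 5 (propagate distance d=14 (to screen)): x=-188/85 (≈-2.2118) theta=-39/170 (≈-0.2294)
Rounded to 4 decimal places: x = -2.2118

Answer: -2.2118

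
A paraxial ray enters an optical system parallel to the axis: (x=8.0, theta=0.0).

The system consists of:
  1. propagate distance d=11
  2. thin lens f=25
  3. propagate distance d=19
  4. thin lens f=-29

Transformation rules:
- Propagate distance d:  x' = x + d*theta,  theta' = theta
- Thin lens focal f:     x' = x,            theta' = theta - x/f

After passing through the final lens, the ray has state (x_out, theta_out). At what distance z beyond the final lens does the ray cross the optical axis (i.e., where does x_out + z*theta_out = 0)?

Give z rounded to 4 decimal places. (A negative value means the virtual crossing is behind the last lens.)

Initial: x=8.0000 theta=0.0000
After 1 (propagate distance d=11): x=8.0000 theta=0.0000
After 2 (thin lens f=25): x=8.0000 theta=-0.3200
After 3 (propagate distance d=19): x=1.9200 theta=-0.3200
After 4 (thin lens f=-29): x=1.9200 theta=-184/725 (≈-0.2538)
z_focus = -x_out/theta_out = -(1.9200)/(-184/725) = 174/23 ≈ 7.5652
Rounded to 4 decimal places: z = 7.5652

Answer: 7.5652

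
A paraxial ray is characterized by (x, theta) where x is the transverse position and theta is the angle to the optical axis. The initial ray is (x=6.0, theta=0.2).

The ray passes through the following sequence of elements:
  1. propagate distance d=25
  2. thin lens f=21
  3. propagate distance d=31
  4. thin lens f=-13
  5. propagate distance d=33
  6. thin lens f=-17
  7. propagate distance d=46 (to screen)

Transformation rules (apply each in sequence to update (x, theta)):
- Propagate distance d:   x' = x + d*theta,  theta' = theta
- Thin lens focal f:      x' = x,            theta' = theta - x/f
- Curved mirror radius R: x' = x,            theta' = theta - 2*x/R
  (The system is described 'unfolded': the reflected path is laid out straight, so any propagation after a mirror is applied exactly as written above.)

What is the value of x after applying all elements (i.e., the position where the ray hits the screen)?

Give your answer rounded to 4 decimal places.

Initial: x=6.0000 theta=0.2000
After 1 (propagate distance d=25): x=11.0000 theta=0.2000
After 2 (thin lens f=21): x=11.0000 theta=-34/105 (≈-0.3238)
After 3 (propagate distance d=31): x=101/105 (≈0.9619) theta=-34/105 (≈-0.3238)
After 4 (thin lens f=-13): x=101/105 (≈0.9619) theta=-341/1365 (≈-0.2498)
After 5 (propagate distance d=33): x=-284/39 (≈-7.2821) theta=-341/1365 (≈-0.2498)
After 6 (thin lens f=-17): x=-284/39 (≈-7.2821) theta=-15737/23205 (≈-0.6782)
After 7 (propagate distance d=46 (to screen)): x=-892882/23205 (≈-38.4780) theta=-15737/23205 (≈-0.6782)
Rounded to 4 decimal places: x = -38.4780

Answer: -38.4780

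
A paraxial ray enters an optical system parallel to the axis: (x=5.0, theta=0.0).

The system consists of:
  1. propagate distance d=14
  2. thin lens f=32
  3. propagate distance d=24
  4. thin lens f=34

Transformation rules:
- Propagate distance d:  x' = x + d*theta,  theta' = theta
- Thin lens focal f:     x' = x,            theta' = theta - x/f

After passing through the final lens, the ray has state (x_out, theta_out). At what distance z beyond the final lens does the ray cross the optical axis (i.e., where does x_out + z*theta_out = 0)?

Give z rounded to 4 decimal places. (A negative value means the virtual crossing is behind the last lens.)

Answer: 6.4762

Derivation:
Initial: x=5.0000 theta=0.0000
After 1 (propagate distance d=14): x=5.0000 theta=0.0000
After 2 (thin lens f=32): x=5.0000 theta=-5/32 (≈-0.1563)
After 3 (propagate distance d=24): x=1.2500 theta=-5/32 (≈-0.1563)
After 4 (thin lens f=34): x=1.2500 theta=-105/544 (≈-0.1930)
z_focus = -x_out/theta_out = -(1.2500)/(-105/544) = 136/21 ≈ 6.4762
Rounded to 4 decimal places: z = 6.4762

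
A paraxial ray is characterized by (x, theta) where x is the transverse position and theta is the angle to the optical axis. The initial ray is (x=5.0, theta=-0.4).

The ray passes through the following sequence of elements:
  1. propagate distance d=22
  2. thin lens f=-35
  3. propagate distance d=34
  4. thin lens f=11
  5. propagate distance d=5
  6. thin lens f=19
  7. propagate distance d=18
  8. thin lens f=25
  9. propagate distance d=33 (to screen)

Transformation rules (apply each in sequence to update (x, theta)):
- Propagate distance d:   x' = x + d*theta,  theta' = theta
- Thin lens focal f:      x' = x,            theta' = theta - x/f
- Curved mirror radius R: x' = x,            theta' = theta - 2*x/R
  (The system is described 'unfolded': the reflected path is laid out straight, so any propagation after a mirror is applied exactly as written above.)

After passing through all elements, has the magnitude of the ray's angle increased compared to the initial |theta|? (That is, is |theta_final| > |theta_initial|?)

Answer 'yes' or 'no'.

Answer: yes

Derivation:
Initial: x=5.0000 theta=-0.4000
After 1 (propagate distance d=22): x=-3.8000 theta=-0.4000
After 2 (thin lens f=-35): x=-3.8000 theta=-89/175 (≈-0.5086)
After 3 (propagate distance d=34): x=-3691/175 (≈-21.0914) theta=-89/175 (≈-0.5086)
After 4 (thin lens f=11): x=-3691/175 (≈-21.0914) theta=2712/1925 (≈1.4088)
After 5 (propagate distance d=5): x=-3863/275 (≈-14.0473) theta=2712/1925 (≈1.4088)
After 6 (thin lens f=19): x=-3863/275 (≈-14.0473) theta=78569/36575 (≈2.1482)
After 7 (propagate distance d=18): x=900463/36575 (≈24.6196) theta=78569/36575 (≈2.1482)
After 8 (thin lens f=25): x=900463/36575 (≈24.6196) theta=151966/130625 (≈1.1634)
After 9 (propagate distance d=33 (to screen)): x=57615721/914375 (≈63.0110) theta=151966/130625 (≈1.1634)
|theta_initial|=0.4000 |theta_final|=151966/130625 (≈1.1634) -> increased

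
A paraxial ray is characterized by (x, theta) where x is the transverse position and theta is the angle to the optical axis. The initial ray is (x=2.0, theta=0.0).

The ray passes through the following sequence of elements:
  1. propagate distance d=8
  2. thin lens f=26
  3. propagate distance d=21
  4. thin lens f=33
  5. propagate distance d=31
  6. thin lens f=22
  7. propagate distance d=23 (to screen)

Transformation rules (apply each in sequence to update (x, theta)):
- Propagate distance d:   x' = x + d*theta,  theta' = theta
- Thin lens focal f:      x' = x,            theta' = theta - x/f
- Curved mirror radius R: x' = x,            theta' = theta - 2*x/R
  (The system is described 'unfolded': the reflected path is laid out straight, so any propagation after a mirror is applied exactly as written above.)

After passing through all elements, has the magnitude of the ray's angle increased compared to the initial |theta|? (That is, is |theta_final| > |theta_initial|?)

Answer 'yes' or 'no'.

Initial: x=2.0000 theta=0.0000
After 1 (propagate distance d=8): x=2.0000 theta=0.0000
After 2 (thin lens f=26): x=2.0000 theta=-1/13 (≈-0.0769)
After 3 (propagate distance d=21): x=5/13 (≈0.3846) theta=-1/13 (≈-0.0769)
After 4 (thin lens f=33): x=5/13 (≈0.3846) theta=-38/429 (≈-0.0886)
After 5 (propagate distance d=31): x=-1013/429 (≈-2.3613) theta=-38/429 (≈-0.0886)
After 6 (thin lens f=22): x=-1013/429 (≈-2.3613) theta=59/3146 (≈0.0188)
After 7 (propagate distance d=23 (to screen)): x=-18215/9438 (≈-1.9300) theta=59/3146 (≈0.0188)
|theta_initial|=0.0000 |theta_final|=59/3146 (≈0.0188) -> increased

Answer: yes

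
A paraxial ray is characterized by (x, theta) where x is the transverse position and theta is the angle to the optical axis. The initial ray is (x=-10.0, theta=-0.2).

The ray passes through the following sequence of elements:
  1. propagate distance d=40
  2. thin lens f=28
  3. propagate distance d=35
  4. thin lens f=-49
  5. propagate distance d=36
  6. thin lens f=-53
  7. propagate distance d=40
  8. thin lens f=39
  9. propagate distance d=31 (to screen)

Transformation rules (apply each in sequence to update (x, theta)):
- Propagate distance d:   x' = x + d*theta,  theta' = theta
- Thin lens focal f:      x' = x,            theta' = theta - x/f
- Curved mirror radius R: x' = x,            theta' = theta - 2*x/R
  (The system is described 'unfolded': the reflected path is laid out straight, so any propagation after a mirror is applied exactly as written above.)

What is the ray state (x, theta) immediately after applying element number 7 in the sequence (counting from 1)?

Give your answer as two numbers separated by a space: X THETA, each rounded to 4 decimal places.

Initial: x=-10.0000 theta=-0.2000
After 1 (propagate distance d=40): x=-18.0000 theta=-0.2000
After 2 (thin lens f=28): x=-18.0000 theta=31/70 (≈0.4429)
After 3 (propagate distance d=35): x=-2.5000 theta=31/70 (≈0.4429)
After 4 (thin lens f=-49): x=-2.5000 theta=96/245 (≈0.3918)
After 5 (propagate distance d=36): x=5687/490 (≈11.6061) theta=96/245 (≈0.3918)
After 6 (thin lens f=-53): x=5687/490 (≈11.6061) theta=15863/25970 (≈0.6108)
After 7 (propagate distance d=40): x=935931/25970 (≈36.0389) theta=15863/25970 (≈0.6108)
Rounded to 4 decimal places: x = 36.0389, theta = 0.6108

Answer: 36.0389 0.6108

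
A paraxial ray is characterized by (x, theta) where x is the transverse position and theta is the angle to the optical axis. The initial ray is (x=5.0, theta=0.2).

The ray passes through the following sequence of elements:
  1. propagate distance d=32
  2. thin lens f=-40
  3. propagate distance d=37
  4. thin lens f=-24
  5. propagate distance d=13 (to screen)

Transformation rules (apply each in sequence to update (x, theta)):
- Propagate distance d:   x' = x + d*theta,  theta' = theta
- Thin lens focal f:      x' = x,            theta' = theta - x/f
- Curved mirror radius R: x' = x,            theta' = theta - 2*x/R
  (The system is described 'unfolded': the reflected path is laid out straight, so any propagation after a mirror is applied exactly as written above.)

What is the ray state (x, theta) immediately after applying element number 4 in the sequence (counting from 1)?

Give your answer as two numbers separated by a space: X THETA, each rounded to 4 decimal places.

Answer: 29.3450 1.7077

Derivation:
Initial: x=5.0000 theta=0.2000
After 1 (propagate distance d=32): x=11.4000 theta=0.2000
After 2 (thin lens f=-40): x=11.4000 theta=0.4850
After 3 (propagate distance d=37): x=29.3450 theta=0.4850
After 4 (thin lens f=-24): x=29.3450 theta=8197/4800 (≈1.7077)
Rounded to 4 decimal places: x = 29.3450, theta = 1.7077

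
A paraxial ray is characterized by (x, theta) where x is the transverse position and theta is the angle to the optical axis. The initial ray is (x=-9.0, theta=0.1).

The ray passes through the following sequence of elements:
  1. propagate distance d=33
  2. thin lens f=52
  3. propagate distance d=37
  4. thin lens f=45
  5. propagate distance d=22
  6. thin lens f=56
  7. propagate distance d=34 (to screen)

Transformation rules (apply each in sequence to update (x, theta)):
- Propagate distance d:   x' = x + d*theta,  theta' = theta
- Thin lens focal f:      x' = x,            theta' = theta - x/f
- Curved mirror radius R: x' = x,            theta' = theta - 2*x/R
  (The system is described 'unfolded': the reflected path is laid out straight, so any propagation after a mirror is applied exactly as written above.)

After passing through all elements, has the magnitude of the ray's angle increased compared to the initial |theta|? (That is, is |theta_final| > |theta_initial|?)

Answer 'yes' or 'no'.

Initial: x=-9.0000 theta=0.1000
After 1 (propagate distance d=33): x=-5.7000 theta=0.1000
After 2 (thin lens f=52): x=-5.7000 theta=109/520 (≈0.2096)
After 3 (propagate distance d=37): x=1069/520 (≈2.0558) theta=109/520 (≈0.2096)
After 4 (thin lens f=45): x=1069/520 (≈2.0558) theta=959/5850 (≈0.1639)
After 5 (propagate distance d=22): x=132497/23400 (≈5.6623) theta=959/5850 (≈0.1639)
After 6 (thin lens f=56): x=132497/23400 (≈5.6623) theta=82319/1310400 (≈0.0628)
After 7 (propagate distance d=34 (to screen)): x=1703113/218400 (≈7.7981) theta=82319/1310400 (≈0.0628)
|theta_initial|=0.1000 |theta_final|=82319/1310400 (≈0.0628) -> not increased

Answer: no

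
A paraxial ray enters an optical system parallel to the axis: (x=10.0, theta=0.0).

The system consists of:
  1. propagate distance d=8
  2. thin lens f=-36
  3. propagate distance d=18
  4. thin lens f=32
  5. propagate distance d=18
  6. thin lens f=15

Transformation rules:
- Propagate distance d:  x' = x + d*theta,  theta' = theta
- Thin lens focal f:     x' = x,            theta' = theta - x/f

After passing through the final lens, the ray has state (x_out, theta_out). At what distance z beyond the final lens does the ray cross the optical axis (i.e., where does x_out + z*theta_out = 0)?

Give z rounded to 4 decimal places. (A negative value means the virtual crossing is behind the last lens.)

Initial: x=10.0000 theta=0.0000
After 1 (propagate distance d=8): x=10.0000 theta=0.0000
After 2 (thin lens f=-36): x=10.0000 theta=5/18 (≈0.2778)
After 3 (propagate distance d=18): x=15.0000 theta=5/18 (≈0.2778)
After 4 (thin lens f=32): x=15.0000 theta=-55/288 (≈-0.1910)
After 5 (propagate distance d=18): x=11.5625 theta=-55/288 (≈-0.1910)
After 6 (thin lens f=15): x=11.5625 theta=-277/288 (≈-0.9618)
z_focus = -x_out/theta_out = -(11.5625)/(-277/288) = 3330/277 ≈ 12.0217
Rounded to 4 decimal places: z = 12.0217

Answer: 12.0217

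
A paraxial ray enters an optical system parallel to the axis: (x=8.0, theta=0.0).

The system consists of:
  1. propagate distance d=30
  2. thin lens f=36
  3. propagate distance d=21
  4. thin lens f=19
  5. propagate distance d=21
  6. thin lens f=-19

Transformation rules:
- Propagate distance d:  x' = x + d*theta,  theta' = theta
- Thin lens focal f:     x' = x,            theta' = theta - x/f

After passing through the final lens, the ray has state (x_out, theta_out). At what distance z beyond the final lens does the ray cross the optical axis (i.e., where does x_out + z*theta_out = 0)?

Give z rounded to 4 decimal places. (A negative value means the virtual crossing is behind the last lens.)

Initial: x=8.0000 theta=0.0000
After 1 (propagate distance d=30): x=8.0000 theta=0.0000
After 2 (thin lens f=36): x=8.0000 theta=-2/9 (≈-0.2222)
After 3 (propagate distance d=21): x=10/3 (≈3.3333) theta=-2/9 (≈-0.2222)
After 4 (thin lens f=19): x=10/3 (≈3.3333) theta=-68/171 (≈-0.3977)
After 5 (propagate distance d=21): x=-286/57 (≈-5.0175) theta=-68/171 (≈-0.3977)
After 6 (thin lens f=-19): x=-286/57 (≈-5.0175) theta=-2150/3249 (≈-0.6617)
z_focus = -x_out/theta_out = -(-286/57)/(-2150/3249) = -8151/1075 ≈ -7.5823
Rounded to 4 decimal places: z = -7.5823

Answer: -7.5823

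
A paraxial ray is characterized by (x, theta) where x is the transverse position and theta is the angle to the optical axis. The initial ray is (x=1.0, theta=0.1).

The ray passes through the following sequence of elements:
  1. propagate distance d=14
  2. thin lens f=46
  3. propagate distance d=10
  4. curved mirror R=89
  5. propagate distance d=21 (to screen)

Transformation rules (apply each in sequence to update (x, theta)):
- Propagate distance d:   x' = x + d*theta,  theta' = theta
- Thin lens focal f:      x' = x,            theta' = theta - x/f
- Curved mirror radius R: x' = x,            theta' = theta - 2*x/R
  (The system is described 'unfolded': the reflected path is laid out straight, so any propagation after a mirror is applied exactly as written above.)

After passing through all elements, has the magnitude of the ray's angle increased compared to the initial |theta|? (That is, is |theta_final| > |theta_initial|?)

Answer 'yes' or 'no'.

Answer: no

Derivation:
Initial: x=1.0000 theta=0.1000
After 1 (propagate distance d=14): x=2.4000 theta=0.1000
After 2 (thin lens f=46): x=2.4000 theta=11/230 (≈0.0478)
After 3 (propagate distance d=10): x=331/115 (≈2.8783) theta=11/230 (≈0.0478)
After 4 (curved mirror R=89): x=331/115 (≈2.8783) theta=-3/178 (≈-0.0169)
After 5 (propagate distance d=21 (to screen)): x=51673/20470 (≈2.5243) theta=-3/178 (≈-0.0169)
|theta_initial|=0.1000 |theta_final|=3/178 (≈0.0169) -> not increased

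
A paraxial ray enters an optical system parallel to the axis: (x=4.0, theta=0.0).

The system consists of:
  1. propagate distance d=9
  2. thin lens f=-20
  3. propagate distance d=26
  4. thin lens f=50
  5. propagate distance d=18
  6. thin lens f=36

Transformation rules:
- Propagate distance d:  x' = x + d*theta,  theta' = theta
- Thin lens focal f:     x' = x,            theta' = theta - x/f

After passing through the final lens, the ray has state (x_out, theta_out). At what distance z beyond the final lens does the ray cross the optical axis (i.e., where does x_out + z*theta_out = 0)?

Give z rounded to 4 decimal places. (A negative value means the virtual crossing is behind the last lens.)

Answer: 38.3268

Derivation:
Initial: x=4.0000 theta=0.0000
After 1 (propagate distance d=9): x=4.0000 theta=0.0000
After 2 (thin lens f=-20): x=4.0000 theta=0.2000
After 3 (propagate distance d=26): x=9.2000 theta=0.2000
After 4 (thin lens f=50): x=9.2000 theta=0.0160
After 5 (propagate distance d=18): x=9.4880 theta=0.0160
After 6 (thin lens f=36): x=9.4880 theta=-557/2250 (≈-0.2476)
z_focus = -x_out/theta_out = -(9.4880)/(-557/2250) = 21348/557 ≈ 38.3268
Rounded to 4 decimal places: z = 38.3268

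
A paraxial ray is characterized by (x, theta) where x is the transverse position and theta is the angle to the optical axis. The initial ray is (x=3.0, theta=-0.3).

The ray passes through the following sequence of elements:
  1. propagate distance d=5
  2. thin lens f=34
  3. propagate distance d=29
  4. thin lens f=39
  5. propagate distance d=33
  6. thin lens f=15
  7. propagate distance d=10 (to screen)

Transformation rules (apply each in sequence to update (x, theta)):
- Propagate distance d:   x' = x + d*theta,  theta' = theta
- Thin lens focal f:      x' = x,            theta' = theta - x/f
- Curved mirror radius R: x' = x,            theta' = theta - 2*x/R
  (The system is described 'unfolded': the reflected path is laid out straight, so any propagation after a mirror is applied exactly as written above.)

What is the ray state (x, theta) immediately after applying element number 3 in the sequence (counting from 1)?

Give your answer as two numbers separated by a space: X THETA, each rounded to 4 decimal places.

Initial: x=3.0000 theta=-0.3000
After 1 (propagate distance d=5): x=1.5000 theta=-0.3000
After 2 (thin lens f=34): x=1.5000 theta=-117/340 (≈-0.3441)
After 3 (propagate distance d=29): x=-2883/340 (≈-8.4794) theta=-117/340 (≈-0.3441)
Rounded to 4 decimal places: x = -8.4794, theta = -0.3441

Answer: -8.4794 -0.3441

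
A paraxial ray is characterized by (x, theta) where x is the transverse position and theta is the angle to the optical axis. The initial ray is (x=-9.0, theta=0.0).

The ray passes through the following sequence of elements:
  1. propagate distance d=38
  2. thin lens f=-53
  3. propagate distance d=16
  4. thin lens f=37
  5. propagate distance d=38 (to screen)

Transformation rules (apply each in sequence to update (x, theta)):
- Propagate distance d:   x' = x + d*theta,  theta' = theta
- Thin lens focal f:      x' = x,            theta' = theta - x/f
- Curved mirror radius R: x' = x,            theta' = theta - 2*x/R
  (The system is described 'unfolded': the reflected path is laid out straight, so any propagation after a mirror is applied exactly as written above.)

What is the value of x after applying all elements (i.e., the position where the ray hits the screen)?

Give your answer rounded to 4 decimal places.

Initial: x=-9.0000 theta=0.0000
After 1 (propagate distance d=38): x=-9.0000 theta=0.0000
After 2 (thin lens f=-53): x=-9.0000 theta=-9/53 (≈-0.1698)
After 3 (propagate distance d=16): x=-621/53 (≈-11.7170) theta=-9/53 (≈-0.1698)
After 4 (thin lens f=37): x=-621/53 (≈-11.7170) theta=288/1961 (≈0.1469)
After 5 (propagate distance d=38 (to screen)): x=-12033/1961 (≈-6.1362) theta=288/1961 (≈0.1469)
Rounded to 4 decimal places: x = -6.1362

Answer: -6.1362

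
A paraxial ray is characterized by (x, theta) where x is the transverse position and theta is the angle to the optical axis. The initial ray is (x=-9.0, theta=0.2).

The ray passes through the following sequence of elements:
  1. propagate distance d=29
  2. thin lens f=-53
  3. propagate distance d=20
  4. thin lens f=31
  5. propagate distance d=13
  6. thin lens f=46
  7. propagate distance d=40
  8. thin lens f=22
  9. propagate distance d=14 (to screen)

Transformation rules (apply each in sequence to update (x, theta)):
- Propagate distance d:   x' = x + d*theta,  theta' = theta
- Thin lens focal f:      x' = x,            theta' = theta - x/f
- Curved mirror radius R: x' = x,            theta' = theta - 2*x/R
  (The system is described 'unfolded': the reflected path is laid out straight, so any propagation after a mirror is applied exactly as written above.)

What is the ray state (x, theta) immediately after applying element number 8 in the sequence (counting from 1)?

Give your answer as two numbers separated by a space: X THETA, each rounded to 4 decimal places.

Initial: x=-9.0000 theta=0.2000
After 1 (propagate distance d=29): x=-3.2000 theta=0.2000
After 2 (thin lens f=-53): x=-3.2000 theta=37/265 (≈0.1396)
After 3 (propagate distance d=20): x=-108/265 (≈-0.4075) theta=37/265 (≈0.1396)
After 4 (thin lens f=31): x=-108/265 (≈-0.4075) theta=251/1643 (≈0.1528)
After 5 (propagate distance d=13): x=12967/8215 (≈1.5785) theta=251/1643 (≈0.1528)
After 6 (thin lens f=46): x=12967/8215 (≈1.5785) theta=44763/377890 (≈0.1185)
After 7 (propagate distance d=40): x=1193501/188945 (≈6.3167) theta=44763/377890 (≈0.1185)
After 8 (thin lens f=22): x=1193501/188945 (≈6.3167) theta=-350554/2078395 (≈-0.1687)
Rounded to 4 decimal places: x = 6.3167, theta = -0.1687

Answer: 6.3167 -0.1687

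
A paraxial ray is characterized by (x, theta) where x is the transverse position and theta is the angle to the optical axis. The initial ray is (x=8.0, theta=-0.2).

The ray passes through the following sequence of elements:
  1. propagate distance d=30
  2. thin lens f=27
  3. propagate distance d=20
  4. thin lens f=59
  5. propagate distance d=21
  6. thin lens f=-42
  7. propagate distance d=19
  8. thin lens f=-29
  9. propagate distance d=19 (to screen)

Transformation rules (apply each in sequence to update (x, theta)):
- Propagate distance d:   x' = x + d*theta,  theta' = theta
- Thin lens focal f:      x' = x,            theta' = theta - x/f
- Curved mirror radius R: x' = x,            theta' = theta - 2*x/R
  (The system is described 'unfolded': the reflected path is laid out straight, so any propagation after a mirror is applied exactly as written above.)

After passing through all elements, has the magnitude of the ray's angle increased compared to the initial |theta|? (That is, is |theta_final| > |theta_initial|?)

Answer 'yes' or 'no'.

Answer: yes

Derivation:
Initial: x=8.0000 theta=-0.2000
After 1 (propagate distance d=30): x=2.0000 theta=-0.2000
After 2 (thin lens f=27): x=2.0000 theta=-37/135 (≈-0.2741)
After 3 (propagate distance d=20): x=-94/27 (≈-3.4815) theta=-37/135 (≈-0.2741)
After 4 (thin lens f=59): x=-94/27 (≈-3.4815) theta=-571/2655 (≈-0.2151)
After 5 (propagate distance d=21): x=-63703/7965 (≈-7.9979) theta=-571/2655 (≈-0.2151)
After 6 (thin lens f=-42): x=-63703/7965 (≈-7.9979) theta=-135649/334530 (≈-0.4055)
After 7 (propagate distance d=19): x=-5252857/334530 (≈-15.7022) theta=-135649/334530 (≈-0.4055)
After 8 (thin lens f=-29): x=-5252857/334530 (≈-15.7022) theta=-17599/18585 (≈-0.9469)
After 9 (propagate distance d=19 (to screen)): x=-322049/9558 (≈-33.6942) theta=-17599/18585 (≈-0.9469)
|theta_initial|=0.2000 |theta_final|=17599/18585 (≈0.9469) -> increased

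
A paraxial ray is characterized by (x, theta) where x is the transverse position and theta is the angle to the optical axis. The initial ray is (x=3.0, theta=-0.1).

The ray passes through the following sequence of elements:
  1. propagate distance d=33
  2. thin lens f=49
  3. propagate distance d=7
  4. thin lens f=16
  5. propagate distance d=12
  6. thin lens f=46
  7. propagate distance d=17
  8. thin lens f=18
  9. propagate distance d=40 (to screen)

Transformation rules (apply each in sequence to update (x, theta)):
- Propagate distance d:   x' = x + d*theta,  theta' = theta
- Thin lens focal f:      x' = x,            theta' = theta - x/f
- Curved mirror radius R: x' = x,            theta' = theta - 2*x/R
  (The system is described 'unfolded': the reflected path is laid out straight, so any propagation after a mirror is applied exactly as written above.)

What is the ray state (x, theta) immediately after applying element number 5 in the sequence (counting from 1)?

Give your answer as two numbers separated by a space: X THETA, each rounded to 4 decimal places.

Answer: -1.3658 -0.0341

Derivation:
Initial: x=3.0000 theta=-0.1000
After 1 (propagate distance d=33): x=-0.3000 theta=-0.1000
After 2 (thin lens f=49): x=-0.3000 theta=-23/245 (≈-0.0939)
After 3 (propagate distance d=7): x=-67/70 (≈-0.9571) theta=-23/245 (≈-0.0939)
After 4 (thin lens f=16): x=-67/70 (≈-0.9571) theta=-267/7840 (≈-0.0341)
After 5 (propagate distance d=12): x=-2677/1960 (≈-1.3658) theta=-267/7840 (≈-0.0341)
Rounded to 4 decimal places: x = -1.3658, theta = -0.0341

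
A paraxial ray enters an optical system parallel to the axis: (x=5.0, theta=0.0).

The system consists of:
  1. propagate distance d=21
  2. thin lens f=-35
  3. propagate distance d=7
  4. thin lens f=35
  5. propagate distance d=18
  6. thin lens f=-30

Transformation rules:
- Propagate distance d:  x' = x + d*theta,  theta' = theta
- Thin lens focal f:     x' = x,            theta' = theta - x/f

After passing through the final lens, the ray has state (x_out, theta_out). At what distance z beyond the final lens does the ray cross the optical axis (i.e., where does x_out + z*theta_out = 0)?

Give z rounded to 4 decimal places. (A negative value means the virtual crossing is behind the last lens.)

Answer: -35.5556

Derivation:
Initial: x=5.0000 theta=0.0000
After 1 (propagate distance d=21): x=5.0000 theta=0.0000
After 2 (thin lens f=-35): x=5.0000 theta=1/7 (≈0.1429)
After 3 (propagate distance d=7): x=6.0000 theta=1/7 (≈0.1429)
After 4 (thin lens f=35): x=6.0000 theta=-1/35 (≈-0.0286)
After 5 (propagate distance d=18): x=192/35 (≈5.4857) theta=-1/35 (≈-0.0286)
After 6 (thin lens f=-30): x=192/35 (≈5.4857) theta=27/175 (≈0.1543)
z_focus = -x_out/theta_out = -(192/35)/(27/175) = -320/9 ≈ -35.5556
Rounded to 4 decimal places: z = -35.5556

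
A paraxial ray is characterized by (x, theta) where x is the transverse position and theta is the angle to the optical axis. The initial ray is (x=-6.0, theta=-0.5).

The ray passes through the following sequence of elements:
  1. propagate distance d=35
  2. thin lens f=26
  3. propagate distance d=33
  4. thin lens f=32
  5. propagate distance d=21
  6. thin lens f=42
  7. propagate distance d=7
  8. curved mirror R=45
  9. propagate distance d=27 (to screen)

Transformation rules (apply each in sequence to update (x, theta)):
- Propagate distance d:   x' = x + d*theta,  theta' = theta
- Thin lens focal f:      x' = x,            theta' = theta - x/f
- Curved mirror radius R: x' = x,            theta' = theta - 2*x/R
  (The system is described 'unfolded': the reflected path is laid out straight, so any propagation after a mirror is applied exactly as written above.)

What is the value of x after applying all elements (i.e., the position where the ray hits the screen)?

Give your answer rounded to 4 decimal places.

Answer: 14.4424

Derivation:
Initial: x=-6.0000 theta=-0.5000
After 1 (propagate distance d=35): x=-23.5000 theta=-0.5000
After 2 (thin lens f=26): x=-23.5000 theta=21/52 (≈0.4038)
After 3 (propagate distance d=33): x=-529/52 (≈-10.1731) theta=21/52 (≈0.4038)
After 4 (thin lens f=32): x=-529/52 (≈-10.1731) theta=1201/1664 (≈0.7218)
After 5 (propagate distance d=21): x=8293/1664 (≈4.9838) theta=1201/1664 (≈0.7218)
After 6 (thin lens f=42): x=8293/1664 (≈4.9838) theta=42149/69888 (≈0.6031)
After 7 (propagate distance d=7): x=91907/9984 (≈9.2054) theta=42149/69888 (≈0.6031)
After 8 (curved mirror R=45): x=91907/9984 (≈9.2054) theta=610007/3144960 (≈0.1940)
After 9 (propagate distance d=27 (to screen)): x=2523383/174720 (≈14.4424) theta=610007/3144960 (≈0.1940)
Rounded to 4 decimal places: x = 14.4424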